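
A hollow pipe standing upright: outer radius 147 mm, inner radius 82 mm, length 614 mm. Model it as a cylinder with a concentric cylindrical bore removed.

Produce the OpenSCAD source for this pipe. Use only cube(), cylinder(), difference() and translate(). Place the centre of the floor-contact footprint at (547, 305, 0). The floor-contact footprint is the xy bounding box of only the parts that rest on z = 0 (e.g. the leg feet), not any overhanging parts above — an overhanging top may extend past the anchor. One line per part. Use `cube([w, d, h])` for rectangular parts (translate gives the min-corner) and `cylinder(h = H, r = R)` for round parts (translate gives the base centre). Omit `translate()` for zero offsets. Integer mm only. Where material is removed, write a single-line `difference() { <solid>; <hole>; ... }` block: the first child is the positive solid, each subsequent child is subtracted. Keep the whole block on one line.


difference() { translate([547, 305, 0]) cylinder(h = 614, r = 147); translate([547, 305, 0]) cylinder(h = 614, r = 82); }


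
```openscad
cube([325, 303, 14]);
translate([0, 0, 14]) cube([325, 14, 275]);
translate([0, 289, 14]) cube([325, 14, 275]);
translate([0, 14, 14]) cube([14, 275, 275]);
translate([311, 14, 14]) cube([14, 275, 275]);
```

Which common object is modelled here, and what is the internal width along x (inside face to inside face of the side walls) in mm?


An open box. The internal width is 297 mm.

A 325×303 base slab with four walls standing on it — an open box. The base is 325 mm wide and the walls are 14 mm thick, so the internal width is 325 − 2 × 14 = 297 mm.


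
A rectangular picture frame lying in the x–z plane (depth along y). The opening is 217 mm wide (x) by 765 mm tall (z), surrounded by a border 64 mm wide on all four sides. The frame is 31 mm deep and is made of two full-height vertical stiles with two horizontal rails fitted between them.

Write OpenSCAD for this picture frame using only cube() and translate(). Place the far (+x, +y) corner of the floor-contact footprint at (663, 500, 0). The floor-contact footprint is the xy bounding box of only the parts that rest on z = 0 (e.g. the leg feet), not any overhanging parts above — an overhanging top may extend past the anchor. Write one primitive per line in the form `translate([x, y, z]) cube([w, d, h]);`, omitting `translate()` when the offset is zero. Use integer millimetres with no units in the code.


translate([318, 469, 0]) cube([64, 31, 893]);
translate([599, 469, 0]) cube([64, 31, 893]);
translate([382, 469, 0]) cube([217, 31, 64]);
translate([382, 469, 829]) cube([217, 31, 64]);


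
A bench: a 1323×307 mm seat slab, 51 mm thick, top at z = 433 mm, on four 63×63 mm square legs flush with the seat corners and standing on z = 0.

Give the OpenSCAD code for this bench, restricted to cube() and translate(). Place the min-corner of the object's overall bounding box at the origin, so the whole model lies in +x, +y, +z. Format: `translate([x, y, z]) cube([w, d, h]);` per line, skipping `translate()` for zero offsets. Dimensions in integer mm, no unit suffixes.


translate([0, 0, 382]) cube([1323, 307, 51]);
cube([63, 63, 382]);
translate([0, 244, 0]) cube([63, 63, 382]);
translate([1260, 0, 0]) cube([63, 63, 382]);
translate([1260, 244, 0]) cube([63, 63, 382]);


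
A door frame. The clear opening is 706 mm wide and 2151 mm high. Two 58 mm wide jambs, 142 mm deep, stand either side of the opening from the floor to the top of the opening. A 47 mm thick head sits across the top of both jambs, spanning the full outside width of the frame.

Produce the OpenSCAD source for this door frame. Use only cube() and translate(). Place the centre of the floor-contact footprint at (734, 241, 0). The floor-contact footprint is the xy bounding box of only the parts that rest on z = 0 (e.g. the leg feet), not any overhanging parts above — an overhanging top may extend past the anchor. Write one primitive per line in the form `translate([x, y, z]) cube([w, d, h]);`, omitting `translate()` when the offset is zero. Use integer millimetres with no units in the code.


translate([323, 170, 0]) cube([58, 142, 2151]);
translate([1087, 170, 0]) cube([58, 142, 2151]);
translate([323, 170, 2151]) cube([822, 142, 47]);


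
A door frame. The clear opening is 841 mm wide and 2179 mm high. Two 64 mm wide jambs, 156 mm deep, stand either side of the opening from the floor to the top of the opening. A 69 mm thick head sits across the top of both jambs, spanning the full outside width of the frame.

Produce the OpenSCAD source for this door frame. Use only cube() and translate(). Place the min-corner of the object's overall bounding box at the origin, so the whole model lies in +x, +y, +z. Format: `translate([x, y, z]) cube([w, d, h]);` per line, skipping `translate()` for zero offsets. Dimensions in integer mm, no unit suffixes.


cube([64, 156, 2179]);
translate([905, 0, 0]) cube([64, 156, 2179]);
translate([0, 0, 2179]) cube([969, 156, 69]);


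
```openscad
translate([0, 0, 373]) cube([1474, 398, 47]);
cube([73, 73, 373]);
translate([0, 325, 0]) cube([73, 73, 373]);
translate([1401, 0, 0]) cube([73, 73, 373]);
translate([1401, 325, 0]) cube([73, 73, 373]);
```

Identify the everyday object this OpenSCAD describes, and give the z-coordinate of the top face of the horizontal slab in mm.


A bench. The seat-top height is 420 mm.

A long slab on four corner posts — a bench. The slab sits at z = 373 with thickness 47, so the top is 373 + 47 = 420 mm.


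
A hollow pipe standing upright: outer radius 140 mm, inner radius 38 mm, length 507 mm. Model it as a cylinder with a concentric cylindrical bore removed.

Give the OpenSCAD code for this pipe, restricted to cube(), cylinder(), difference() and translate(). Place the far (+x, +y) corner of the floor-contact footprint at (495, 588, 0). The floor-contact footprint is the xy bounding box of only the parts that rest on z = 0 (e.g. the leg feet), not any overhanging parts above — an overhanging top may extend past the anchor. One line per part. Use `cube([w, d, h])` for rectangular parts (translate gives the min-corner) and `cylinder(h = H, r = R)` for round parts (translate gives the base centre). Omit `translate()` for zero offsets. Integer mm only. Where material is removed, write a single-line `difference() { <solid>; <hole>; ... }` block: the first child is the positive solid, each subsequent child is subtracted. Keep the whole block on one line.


difference() { translate([355, 448, 0]) cylinder(h = 507, r = 140); translate([355, 448, 0]) cylinder(h = 507, r = 38); }


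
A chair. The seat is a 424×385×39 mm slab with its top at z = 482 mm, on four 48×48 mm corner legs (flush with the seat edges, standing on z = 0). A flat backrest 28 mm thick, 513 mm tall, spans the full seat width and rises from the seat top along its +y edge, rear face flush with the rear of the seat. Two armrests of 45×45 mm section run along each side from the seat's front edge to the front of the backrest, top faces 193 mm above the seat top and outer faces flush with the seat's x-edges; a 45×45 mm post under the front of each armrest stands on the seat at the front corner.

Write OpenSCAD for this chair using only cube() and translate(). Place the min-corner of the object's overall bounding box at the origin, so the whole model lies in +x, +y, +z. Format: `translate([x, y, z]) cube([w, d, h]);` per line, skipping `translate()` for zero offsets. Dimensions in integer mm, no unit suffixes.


translate([0, 0, 443]) cube([424, 385, 39]);
cube([48, 48, 443]);
translate([376, 0, 0]) cube([48, 48, 443]);
translate([0, 337, 0]) cube([48, 48, 443]);
translate([376, 337, 0]) cube([48, 48, 443]);
translate([0, 357, 482]) cube([424, 28, 513]);
translate([0, 0, 630]) cube([45, 357, 45]);
translate([379, 0, 630]) cube([45, 357, 45]);
translate([0, 0, 482]) cube([45, 45, 148]);
translate([379, 0, 482]) cube([45, 45, 148]);


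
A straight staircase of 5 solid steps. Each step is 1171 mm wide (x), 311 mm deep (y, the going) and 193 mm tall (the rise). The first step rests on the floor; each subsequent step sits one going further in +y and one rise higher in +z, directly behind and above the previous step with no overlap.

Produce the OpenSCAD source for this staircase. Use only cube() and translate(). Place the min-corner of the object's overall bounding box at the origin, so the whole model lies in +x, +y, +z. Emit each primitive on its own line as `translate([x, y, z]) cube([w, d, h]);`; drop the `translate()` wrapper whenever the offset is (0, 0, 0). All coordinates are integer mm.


cube([1171, 311, 193]);
translate([0, 311, 193]) cube([1171, 311, 193]);
translate([0, 622, 386]) cube([1171, 311, 193]);
translate([0, 933, 579]) cube([1171, 311, 193]);
translate([0, 1244, 772]) cube([1171, 311, 193]);


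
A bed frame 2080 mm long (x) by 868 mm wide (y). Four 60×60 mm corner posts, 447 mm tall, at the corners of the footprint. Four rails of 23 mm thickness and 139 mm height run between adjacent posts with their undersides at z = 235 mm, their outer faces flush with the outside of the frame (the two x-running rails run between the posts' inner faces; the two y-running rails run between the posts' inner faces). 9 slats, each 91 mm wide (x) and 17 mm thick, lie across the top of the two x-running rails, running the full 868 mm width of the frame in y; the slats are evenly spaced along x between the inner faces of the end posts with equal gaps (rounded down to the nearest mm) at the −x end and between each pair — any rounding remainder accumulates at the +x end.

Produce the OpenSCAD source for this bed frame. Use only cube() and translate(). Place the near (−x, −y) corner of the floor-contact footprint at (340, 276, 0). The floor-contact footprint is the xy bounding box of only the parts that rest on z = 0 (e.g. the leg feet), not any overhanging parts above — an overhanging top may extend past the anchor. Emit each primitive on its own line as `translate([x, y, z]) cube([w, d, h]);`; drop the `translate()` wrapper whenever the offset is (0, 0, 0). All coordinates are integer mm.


translate([340, 276, 0]) cube([60, 60, 447]);
translate([340, 1084, 0]) cube([60, 60, 447]);
translate([2360, 276, 0]) cube([60, 60, 447]);
translate([2360, 1084, 0]) cube([60, 60, 447]);
translate([400, 276, 235]) cube([1960, 23, 139]);
translate([400, 1121, 235]) cube([1960, 23, 139]);
translate([340, 336, 235]) cube([23, 748, 139]);
translate([2397, 336, 235]) cube([23, 748, 139]);
translate([514, 276, 374]) cube([91, 868, 17]);
translate([719, 276, 374]) cube([91, 868, 17]);
translate([924, 276, 374]) cube([91, 868, 17]);
translate([1129, 276, 374]) cube([91, 868, 17]);
translate([1334, 276, 374]) cube([91, 868, 17]);
translate([1539, 276, 374]) cube([91, 868, 17]);
translate([1744, 276, 374]) cube([91, 868, 17]);
translate([1949, 276, 374]) cube([91, 868, 17]);
translate([2154, 276, 374]) cube([91, 868, 17]);


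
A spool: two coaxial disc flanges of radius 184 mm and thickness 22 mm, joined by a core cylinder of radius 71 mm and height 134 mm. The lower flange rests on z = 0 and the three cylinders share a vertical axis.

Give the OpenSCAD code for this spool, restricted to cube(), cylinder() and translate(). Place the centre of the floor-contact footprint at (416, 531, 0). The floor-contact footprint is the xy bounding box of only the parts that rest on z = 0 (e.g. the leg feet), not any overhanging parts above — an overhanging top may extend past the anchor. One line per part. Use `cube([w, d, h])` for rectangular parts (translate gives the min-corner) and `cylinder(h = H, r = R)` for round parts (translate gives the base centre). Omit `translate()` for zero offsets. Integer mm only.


translate([416, 531, 0]) cylinder(h = 22, r = 184);
translate([416, 531, 22]) cylinder(h = 134, r = 71);
translate([416, 531, 156]) cylinder(h = 22, r = 184);


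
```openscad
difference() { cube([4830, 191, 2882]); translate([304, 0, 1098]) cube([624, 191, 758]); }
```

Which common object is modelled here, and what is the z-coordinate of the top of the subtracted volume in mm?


A wall with a window opening. The window head height is 1856 mm.

A wall with a rectangular opening subtracted — a window. Sill at z = 1098, opening 758 mm tall, so the head is at 1098 + 758 = 1856 mm.


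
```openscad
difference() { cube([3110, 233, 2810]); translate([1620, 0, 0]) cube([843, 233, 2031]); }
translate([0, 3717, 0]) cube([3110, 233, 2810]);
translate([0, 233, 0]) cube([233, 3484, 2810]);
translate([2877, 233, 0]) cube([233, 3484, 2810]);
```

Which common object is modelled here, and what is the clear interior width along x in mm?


A single room. The interior width is 2644 mm.

Four walls enclosing a rectangle with a door in the front wall — a room. Outside width 3110 minus two 233 mm walls gives 2644 mm.


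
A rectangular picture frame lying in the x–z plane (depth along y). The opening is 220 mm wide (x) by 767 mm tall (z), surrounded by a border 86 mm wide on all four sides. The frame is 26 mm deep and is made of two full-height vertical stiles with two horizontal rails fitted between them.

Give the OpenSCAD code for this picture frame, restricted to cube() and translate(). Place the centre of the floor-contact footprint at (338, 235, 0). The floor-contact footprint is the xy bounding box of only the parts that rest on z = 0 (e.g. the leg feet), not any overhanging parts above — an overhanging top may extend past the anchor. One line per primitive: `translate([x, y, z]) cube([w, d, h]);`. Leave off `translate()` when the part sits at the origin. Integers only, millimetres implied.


translate([142, 222, 0]) cube([86, 26, 939]);
translate([448, 222, 0]) cube([86, 26, 939]);
translate([228, 222, 0]) cube([220, 26, 86]);
translate([228, 222, 853]) cube([220, 26, 86]);


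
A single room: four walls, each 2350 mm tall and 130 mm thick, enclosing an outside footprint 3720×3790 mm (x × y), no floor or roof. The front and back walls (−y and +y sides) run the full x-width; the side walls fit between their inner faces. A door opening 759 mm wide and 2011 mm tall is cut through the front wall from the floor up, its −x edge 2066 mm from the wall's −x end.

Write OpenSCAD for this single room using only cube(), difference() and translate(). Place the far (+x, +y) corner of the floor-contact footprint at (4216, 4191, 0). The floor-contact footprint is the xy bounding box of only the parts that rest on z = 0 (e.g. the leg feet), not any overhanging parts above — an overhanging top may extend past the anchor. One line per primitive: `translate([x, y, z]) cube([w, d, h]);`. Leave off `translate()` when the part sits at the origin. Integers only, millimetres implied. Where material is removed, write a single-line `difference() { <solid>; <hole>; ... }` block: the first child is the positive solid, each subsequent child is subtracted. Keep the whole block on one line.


difference() { translate([496, 401, 0]) cube([3720, 130, 2350]); translate([2562, 401, 0]) cube([759, 130, 2011]); }
translate([496, 4061, 0]) cube([3720, 130, 2350]);
translate([496, 531, 0]) cube([130, 3530, 2350]);
translate([4086, 531, 0]) cube([130, 3530, 2350]);


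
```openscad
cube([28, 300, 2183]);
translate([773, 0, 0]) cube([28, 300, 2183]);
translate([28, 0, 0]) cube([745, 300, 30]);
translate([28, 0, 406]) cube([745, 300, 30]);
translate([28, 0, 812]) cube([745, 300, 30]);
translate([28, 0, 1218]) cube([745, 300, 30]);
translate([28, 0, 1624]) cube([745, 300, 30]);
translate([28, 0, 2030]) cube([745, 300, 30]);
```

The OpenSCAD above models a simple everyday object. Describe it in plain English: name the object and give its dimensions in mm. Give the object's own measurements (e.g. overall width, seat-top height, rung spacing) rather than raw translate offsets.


An open bookshelf. Two side panels, each 28 mm thick, 300 mm deep and 2183 mm tall, stand 801 mm apart (outside-to-outside). Between them sit 6 shelves, each 30 mm thick and 300 mm deep, spanning the full gap between the sides. The bottom shelf rests on the floor (its underside at z = 0) and the clear gap between one shelf's top and the next shelf's underside is 376 mm.


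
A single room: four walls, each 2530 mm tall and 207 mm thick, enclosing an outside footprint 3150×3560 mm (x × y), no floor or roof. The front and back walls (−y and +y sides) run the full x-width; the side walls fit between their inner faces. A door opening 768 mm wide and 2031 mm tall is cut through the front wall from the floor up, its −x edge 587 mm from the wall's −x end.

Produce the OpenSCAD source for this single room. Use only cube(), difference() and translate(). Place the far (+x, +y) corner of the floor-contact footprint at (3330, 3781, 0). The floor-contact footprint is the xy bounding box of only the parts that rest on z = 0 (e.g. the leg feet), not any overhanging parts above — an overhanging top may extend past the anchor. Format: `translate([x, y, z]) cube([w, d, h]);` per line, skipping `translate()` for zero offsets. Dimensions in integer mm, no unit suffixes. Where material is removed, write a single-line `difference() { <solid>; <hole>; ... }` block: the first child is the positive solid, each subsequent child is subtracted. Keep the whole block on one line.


difference() { translate([180, 221, 0]) cube([3150, 207, 2530]); translate([767, 221, 0]) cube([768, 207, 2031]); }
translate([180, 3574, 0]) cube([3150, 207, 2530]);
translate([180, 428, 0]) cube([207, 3146, 2530]);
translate([3123, 428, 0]) cube([207, 3146, 2530]);


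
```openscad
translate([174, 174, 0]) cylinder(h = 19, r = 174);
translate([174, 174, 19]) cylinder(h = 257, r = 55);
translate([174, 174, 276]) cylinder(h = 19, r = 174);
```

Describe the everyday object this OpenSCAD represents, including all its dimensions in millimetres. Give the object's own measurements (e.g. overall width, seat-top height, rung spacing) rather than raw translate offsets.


A spool: two coaxial disc flanges of radius 174 mm and thickness 19 mm, joined by a core cylinder of radius 55 mm and height 257 mm. The lower flange rests on z = 0 and the three cylinders share a vertical axis.


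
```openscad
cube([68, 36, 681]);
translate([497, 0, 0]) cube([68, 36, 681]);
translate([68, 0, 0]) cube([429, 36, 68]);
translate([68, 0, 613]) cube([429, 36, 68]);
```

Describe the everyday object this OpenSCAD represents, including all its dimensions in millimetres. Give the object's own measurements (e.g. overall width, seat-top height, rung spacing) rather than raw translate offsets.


A rectangular picture frame lying in the x–z plane (depth along y). The opening is 429 mm wide (x) by 545 mm tall (z), surrounded by a border 68 mm wide on all four sides. The frame is 36 mm deep and is made of two full-height vertical stiles with two horizontal rails fitted between them.


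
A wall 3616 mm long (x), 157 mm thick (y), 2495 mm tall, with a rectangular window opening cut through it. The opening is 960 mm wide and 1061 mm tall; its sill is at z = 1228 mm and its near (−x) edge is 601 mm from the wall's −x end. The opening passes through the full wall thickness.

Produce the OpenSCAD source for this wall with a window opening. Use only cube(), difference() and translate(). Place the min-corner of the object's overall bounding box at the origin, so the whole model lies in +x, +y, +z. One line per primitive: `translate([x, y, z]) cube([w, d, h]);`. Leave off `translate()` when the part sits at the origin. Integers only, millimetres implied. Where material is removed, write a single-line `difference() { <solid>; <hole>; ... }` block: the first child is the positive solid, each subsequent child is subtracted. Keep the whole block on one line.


difference() { cube([3616, 157, 2495]); translate([601, 0, 1228]) cube([960, 157, 1061]); }


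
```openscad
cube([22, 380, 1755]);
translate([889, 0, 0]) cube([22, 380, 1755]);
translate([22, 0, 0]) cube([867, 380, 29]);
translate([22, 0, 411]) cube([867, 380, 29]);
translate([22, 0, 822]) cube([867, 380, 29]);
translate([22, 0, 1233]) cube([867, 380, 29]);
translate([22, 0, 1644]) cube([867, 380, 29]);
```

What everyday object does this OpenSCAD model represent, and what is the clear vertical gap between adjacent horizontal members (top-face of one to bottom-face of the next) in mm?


A bookshelf. The clear shelf gap is 382 mm.

Two tall side panels with 5 horizontal boards between them — a bookshelf. The first two shelf undersides are at z = 0 and z = 411; with shelf thickness 29, the clear gap is 411 − 0 − 29 = 382 mm.


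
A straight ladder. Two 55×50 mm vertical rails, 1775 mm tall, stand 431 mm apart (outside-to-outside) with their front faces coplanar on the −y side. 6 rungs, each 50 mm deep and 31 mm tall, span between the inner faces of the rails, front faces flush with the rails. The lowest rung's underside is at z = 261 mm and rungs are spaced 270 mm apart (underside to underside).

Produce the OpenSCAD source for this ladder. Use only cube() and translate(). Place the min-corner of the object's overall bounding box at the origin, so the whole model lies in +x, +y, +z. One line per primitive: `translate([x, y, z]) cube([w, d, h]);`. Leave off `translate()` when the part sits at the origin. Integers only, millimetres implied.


// rung span = 431 - 2*55 = 321
// rung[k] z = 261 + k*270
cube([55, 50, 1775]);
translate([376, 0, 0]) cube([55, 50, 1775]);
translate([55, 0, 261]) cube([321, 50, 31]);
translate([55, 0, 531]) cube([321, 50, 31]);
translate([55, 0, 801]) cube([321, 50, 31]);
translate([55, 0, 1071]) cube([321, 50, 31]);
translate([55, 0, 1341]) cube([321, 50, 31]);
translate([55, 0, 1611]) cube([321, 50, 31]);


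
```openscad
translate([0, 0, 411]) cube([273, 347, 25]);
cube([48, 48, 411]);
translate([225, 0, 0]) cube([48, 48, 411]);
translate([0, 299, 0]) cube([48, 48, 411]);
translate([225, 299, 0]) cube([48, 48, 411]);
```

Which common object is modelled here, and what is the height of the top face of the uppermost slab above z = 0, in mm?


A stool. The seat height is 436 mm.

A 273×347×25 slab at z = 411 on four corner posts — a stool. The seat top is 411 + 25 = 436 mm.


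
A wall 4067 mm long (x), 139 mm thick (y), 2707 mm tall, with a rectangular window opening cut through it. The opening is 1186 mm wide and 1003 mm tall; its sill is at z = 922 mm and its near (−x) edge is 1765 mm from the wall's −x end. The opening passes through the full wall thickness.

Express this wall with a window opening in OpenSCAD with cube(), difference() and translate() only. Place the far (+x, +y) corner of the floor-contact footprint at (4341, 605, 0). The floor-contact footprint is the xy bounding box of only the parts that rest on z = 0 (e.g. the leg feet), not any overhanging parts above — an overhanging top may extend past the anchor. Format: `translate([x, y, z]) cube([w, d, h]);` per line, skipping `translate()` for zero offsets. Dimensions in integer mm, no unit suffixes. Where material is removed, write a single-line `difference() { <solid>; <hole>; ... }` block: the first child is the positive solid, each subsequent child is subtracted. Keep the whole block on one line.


difference() { translate([274, 466, 0]) cube([4067, 139, 2707]); translate([2039, 466, 922]) cube([1186, 139, 1003]); }


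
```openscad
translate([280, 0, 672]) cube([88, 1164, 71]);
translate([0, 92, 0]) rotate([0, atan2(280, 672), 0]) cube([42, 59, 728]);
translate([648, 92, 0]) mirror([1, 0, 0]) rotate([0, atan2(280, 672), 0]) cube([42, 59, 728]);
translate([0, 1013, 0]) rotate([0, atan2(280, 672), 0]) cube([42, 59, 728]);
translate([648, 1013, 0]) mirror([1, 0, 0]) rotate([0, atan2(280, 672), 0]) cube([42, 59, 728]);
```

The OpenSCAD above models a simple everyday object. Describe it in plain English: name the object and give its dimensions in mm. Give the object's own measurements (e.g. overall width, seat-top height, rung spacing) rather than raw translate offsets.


A sawhorse. A 88×1164×71 mm beam (x, y, z) sits on two A-frame leg pairs. Each pair is two raked legs of 42×59 mm section (59 mm along y) splaying symmetrically in x. Each leg rises 672 mm vertically over 280 mm of horizontal reach and is 728 mm long along its own axis. Every leg's outer bottom edge rests on the floor and its outer top edge meets a bottom edge of the beam — the left legs (tilting toward +x) meet the beam's −x bottom edge, the right legs (their mirror images, tilting toward −x) meet its +x bottom edge — so the leg tops tuck under the beam, the beam's underside is 672 mm above the floor, and the feet are 648 mm apart outside-to-outside with the beam centred between them. The two leg pairs are set in 92 mm from either end of the beam.


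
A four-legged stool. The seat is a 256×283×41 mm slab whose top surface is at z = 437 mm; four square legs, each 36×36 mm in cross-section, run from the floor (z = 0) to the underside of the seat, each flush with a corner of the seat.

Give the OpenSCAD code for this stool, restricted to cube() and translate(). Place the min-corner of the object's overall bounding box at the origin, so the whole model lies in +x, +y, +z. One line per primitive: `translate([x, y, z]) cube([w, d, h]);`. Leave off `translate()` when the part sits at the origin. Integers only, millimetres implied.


translate([0, 0, 396]) cube([256, 283, 41]);
cube([36, 36, 396]);
translate([220, 0, 0]) cube([36, 36, 396]);
translate([0, 247, 0]) cube([36, 36, 396]);
translate([220, 247, 0]) cube([36, 36, 396]);


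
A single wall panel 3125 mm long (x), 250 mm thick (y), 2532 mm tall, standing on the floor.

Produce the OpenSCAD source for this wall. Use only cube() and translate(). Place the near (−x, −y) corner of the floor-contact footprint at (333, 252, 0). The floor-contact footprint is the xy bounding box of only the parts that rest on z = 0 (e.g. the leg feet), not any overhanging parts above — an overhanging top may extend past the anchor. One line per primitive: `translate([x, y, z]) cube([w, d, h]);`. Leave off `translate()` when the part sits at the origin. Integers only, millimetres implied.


translate([333, 252, 0]) cube([3125, 250, 2532]);


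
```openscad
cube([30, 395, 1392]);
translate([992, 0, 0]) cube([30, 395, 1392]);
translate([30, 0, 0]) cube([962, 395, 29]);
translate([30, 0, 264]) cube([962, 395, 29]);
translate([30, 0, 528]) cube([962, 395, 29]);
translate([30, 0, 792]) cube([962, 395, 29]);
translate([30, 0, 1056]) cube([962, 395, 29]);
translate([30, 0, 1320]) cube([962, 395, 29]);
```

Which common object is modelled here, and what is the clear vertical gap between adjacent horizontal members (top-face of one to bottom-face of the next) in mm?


A bookshelf. The clear shelf gap is 235 mm.

Two tall side panels with 6 horizontal boards between them — a bookshelf. The first two shelf undersides are at z = 0 and z = 264; with shelf thickness 29, the clear gap is 264 − 0 − 29 = 235 mm.


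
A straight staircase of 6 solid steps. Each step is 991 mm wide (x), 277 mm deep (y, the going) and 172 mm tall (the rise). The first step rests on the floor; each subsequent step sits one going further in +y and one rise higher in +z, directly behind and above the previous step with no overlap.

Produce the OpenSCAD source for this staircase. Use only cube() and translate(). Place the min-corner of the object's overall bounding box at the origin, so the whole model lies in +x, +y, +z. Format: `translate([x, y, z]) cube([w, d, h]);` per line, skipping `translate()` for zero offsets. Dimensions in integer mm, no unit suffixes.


cube([991, 277, 172]);
translate([0, 277, 172]) cube([991, 277, 172]);
translate([0, 554, 344]) cube([991, 277, 172]);
translate([0, 831, 516]) cube([991, 277, 172]);
translate([0, 1108, 688]) cube([991, 277, 172]);
translate([0, 1385, 860]) cube([991, 277, 172]);


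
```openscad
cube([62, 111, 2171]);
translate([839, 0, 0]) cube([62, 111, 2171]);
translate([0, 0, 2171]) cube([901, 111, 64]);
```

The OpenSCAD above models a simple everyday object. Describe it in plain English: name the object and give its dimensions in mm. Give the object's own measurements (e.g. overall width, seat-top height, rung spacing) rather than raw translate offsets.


A door frame. The clear opening is 777 mm wide and 2171 mm high. Two 62 mm wide jambs, 111 mm deep, stand either side of the opening from the floor to the top of the opening. A 64 mm thick head sits across the top of both jambs, spanning the full outside width of the frame.


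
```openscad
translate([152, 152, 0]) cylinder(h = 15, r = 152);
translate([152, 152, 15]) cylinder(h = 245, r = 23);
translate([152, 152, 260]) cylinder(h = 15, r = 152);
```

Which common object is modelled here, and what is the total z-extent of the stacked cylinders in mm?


A spool. The overall height is 275 mm.

Three coaxial cylinders, large–small–large — a spool. Two 15 mm flanges and a 245 mm core give 15 + 245 + 15 = 275 mm.


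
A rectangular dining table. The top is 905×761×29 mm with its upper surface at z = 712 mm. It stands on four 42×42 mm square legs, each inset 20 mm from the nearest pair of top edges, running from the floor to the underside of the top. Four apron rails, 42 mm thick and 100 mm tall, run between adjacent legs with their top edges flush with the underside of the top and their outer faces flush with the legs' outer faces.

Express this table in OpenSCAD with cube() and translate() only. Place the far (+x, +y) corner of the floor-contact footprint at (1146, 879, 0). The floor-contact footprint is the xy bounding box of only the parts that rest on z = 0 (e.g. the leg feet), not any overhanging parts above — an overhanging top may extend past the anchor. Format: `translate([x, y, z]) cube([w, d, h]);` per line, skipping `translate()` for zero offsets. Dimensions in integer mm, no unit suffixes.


// leg_h = 712 - 29 = 683
// apron z = 683 - 100 = 583
translate([261, 138, 683]) cube([905, 761, 29]);
translate([281, 158, 0]) cube([42, 42, 683]);
translate([1104, 158, 0]) cube([42, 42, 683]);
translate([281, 837, 0]) cube([42, 42, 683]);
translate([1104, 837, 0]) cube([42, 42, 683]);
translate([323, 158, 583]) cube([781, 42, 100]);
translate([323, 837, 583]) cube([781, 42, 100]);
translate([281, 200, 583]) cube([42, 637, 100]);
translate([1104, 200, 583]) cube([42, 637, 100]);


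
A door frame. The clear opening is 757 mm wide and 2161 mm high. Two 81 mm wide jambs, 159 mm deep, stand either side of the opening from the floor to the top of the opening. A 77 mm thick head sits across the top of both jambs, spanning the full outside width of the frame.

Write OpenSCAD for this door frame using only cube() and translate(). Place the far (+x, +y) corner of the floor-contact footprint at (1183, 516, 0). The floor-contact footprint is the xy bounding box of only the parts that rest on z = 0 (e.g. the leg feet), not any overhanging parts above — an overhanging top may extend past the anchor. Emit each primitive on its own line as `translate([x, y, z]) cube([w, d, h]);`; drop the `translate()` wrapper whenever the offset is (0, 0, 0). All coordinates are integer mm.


translate([264, 357, 0]) cube([81, 159, 2161]);
translate([1102, 357, 0]) cube([81, 159, 2161]);
translate([264, 357, 2161]) cube([919, 159, 77]);


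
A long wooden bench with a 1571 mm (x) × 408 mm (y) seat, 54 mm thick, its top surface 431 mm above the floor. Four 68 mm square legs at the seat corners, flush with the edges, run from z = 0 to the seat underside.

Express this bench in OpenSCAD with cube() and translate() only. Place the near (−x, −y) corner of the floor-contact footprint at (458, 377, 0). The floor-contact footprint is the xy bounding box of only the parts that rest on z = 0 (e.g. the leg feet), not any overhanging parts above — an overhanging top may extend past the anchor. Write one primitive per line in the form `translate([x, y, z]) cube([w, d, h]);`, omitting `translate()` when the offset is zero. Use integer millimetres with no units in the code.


translate([458, 377, 377]) cube([1571, 408, 54]);
translate([458, 377, 0]) cube([68, 68, 377]);
translate([458, 717, 0]) cube([68, 68, 377]);
translate([1961, 377, 0]) cube([68, 68, 377]);
translate([1961, 717, 0]) cube([68, 68, 377]);


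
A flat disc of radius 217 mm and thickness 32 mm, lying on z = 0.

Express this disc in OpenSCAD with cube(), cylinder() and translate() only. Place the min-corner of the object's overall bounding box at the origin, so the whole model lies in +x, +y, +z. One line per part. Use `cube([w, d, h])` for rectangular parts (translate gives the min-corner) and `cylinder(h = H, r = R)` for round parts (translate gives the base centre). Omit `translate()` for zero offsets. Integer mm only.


translate([217, 217, 0]) cylinder(h = 32, r = 217);


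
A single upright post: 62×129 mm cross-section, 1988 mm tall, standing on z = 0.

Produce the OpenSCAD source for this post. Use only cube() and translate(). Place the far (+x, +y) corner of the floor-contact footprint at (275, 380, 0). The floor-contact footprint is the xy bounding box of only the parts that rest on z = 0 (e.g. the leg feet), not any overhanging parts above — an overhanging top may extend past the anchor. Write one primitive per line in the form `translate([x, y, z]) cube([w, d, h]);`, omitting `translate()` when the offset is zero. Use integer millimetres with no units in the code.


translate([213, 251, 0]) cube([62, 129, 1988]);


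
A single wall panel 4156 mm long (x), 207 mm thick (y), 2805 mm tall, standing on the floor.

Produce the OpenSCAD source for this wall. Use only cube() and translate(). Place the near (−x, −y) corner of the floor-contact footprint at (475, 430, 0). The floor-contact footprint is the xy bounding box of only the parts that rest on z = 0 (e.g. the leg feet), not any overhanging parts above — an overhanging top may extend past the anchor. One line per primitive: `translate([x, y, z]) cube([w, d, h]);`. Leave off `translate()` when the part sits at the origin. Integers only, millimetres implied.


translate([475, 430, 0]) cube([4156, 207, 2805]);


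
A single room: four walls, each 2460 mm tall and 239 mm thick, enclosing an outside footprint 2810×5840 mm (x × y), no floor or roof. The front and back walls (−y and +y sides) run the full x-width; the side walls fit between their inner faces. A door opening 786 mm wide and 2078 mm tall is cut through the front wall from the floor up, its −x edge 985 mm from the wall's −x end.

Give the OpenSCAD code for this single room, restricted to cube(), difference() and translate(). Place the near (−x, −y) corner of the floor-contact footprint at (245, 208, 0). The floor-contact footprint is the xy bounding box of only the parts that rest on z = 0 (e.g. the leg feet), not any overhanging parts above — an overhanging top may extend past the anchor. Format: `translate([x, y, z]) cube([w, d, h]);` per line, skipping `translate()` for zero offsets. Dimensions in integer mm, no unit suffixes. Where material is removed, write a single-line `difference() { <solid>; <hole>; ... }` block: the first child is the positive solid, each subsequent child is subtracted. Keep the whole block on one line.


difference() { translate([245, 208, 0]) cube([2810, 239, 2460]); translate([1230, 208, 0]) cube([786, 239, 2078]); }
translate([245, 5809, 0]) cube([2810, 239, 2460]);
translate([245, 447, 0]) cube([239, 5362, 2460]);
translate([2816, 447, 0]) cube([239, 5362, 2460]);


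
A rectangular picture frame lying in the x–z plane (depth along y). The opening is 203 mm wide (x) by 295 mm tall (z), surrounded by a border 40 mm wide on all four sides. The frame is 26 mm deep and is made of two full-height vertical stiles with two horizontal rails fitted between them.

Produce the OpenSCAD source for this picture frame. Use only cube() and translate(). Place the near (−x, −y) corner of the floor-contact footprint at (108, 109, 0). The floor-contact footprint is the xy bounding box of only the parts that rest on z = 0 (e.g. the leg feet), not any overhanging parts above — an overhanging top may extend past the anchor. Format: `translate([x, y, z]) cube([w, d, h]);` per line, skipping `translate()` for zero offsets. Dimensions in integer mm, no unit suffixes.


translate([108, 109, 0]) cube([40, 26, 375]);
translate([351, 109, 0]) cube([40, 26, 375]);
translate([148, 109, 0]) cube([203, 26, 40]);
translate([148, 109, 335]) cube([203, 26, 40]);


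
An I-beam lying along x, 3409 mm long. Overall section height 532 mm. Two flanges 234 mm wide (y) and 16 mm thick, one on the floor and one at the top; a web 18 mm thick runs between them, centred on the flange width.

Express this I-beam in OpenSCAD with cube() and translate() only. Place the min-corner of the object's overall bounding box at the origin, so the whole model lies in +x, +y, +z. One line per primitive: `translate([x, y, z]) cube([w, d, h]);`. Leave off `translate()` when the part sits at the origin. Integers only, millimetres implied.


cube([3409, 234, 16]);
translate([0, 108, 16]) cube([3409, 18, 500]);
translate([0, 0, 516]) cube([3409, 234, 16]);


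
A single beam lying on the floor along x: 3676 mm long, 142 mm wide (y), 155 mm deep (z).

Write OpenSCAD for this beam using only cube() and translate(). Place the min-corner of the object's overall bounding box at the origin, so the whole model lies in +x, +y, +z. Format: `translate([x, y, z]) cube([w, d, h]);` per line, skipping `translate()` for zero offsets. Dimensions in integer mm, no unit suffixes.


cube([3676, 142, 155]);


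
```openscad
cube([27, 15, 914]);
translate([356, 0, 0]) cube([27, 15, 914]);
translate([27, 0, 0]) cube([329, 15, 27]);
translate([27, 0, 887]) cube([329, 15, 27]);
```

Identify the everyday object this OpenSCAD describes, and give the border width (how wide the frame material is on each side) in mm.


A picture frame. The border width is 27 mm.

Four thin pieces enclosing a rectangular opening — a picture frame. The two full-height stiles are 914 mm tall; the top rail sits at z = 887 and is 27 mm tall, so the border above the opening is 914 − 887 = 27 mm, matching the stile x-width.


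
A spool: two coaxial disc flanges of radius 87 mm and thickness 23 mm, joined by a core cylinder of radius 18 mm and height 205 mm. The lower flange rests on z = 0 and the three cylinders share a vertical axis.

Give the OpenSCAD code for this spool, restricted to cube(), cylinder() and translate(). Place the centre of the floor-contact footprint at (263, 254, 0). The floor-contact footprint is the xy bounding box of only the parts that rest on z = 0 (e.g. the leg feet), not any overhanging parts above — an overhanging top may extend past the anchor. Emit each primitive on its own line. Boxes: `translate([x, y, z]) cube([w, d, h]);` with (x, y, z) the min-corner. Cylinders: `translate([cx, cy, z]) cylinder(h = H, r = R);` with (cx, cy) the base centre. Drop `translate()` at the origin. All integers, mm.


translate([263, 254, 0]) cylinder(h = 23, r = 87);
translate([263, 254, 23]) cylinder(h = 205, r = 18);
translate([263, 254, 228]) cylinder(h = 23, r = 87);


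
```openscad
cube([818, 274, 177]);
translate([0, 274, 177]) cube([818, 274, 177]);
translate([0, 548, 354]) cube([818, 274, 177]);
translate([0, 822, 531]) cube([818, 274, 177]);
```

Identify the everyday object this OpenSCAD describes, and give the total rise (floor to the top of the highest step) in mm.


A staircase. The total rise is 708 mm.

4 identical blocks, each offset up and back from the previous — a staircase. Each step is 177 mm tall and there are 4 of them, so the total rise is 4 × 177 = 708 mm.


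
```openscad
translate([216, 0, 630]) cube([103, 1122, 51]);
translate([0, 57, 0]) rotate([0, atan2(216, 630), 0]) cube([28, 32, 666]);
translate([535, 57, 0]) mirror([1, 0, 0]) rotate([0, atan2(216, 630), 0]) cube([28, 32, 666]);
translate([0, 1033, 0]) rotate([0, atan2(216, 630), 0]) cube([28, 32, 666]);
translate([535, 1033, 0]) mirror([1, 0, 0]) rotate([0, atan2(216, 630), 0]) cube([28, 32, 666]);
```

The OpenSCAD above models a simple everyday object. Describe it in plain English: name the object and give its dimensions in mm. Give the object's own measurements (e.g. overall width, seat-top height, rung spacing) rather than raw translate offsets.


A sawhorse. A 103×1122×51 mm beam (x, y, z) sits on two A-frame leg pairs. Each pair is two raked legs of 28×32 mm section (32 mm along y) splaying symmetrically in x. Each leg rises 630 mm vertically over 216 mm of horizontal reach and is 666 mm long along its own axis. Every leg's outer bottom edge rests on the floor and its outer top edge meets a bottom edge of the beam — the left legs (tilting toward +x) meet the beam's −x bottom edge, the right legs (their mirror images, tilting toward −x) meet its +x bottom edge — so the leg tops tuck under the beam, the beam's underside is 630 mm above the floor, and the feet are 535 mm apart outside-to-outside with the beam centred between them. The two leg pairs are set in 57 mm from either end of the beam.
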